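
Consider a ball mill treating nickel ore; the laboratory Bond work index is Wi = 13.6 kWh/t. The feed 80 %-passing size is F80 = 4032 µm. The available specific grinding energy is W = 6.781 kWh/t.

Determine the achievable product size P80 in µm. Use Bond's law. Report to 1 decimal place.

Bond: W = 10·Wi·(1/√P80 − 1/√F80)
⇒ 1/√P80 = W/(10·Wi) + 1/√F80
  = 6.7810/(10·13.6) + 1/√4032 = 0.049860 + 0.015749 = 0.065609
P80 = (1/0.065609)² = 15.2419² = 232.31 µm

P80 = 232.3 µm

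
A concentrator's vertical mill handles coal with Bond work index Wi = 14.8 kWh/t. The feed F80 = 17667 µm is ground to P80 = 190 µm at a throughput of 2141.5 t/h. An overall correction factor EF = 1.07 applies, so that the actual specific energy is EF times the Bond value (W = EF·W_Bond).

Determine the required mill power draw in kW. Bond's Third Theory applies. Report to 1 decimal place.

P = 22051.5 kW

W = 10 Wi (1/√P80 − 1/√F80)  [Bond]
W = 10·14.8·(1/√190 − 1/√17667) = 10·14.8·(0.065024) = 9.6236 kWh/t
With EF = 1.07: W = 9.6236·1.07 = 10.2972 kWh/t
Power = W × throughput = 10.2972 kWh/t × 2141.5 t/h = 22051.5 kW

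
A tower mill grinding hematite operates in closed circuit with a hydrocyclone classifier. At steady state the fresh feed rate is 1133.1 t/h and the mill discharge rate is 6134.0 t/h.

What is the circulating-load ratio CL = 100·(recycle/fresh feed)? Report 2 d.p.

CL = 441.35 %

Steady state: M = F + R.
R = M − F = 6134.0 − 1133.1 = 5000.9 t/h
CL = 100·R/F = 100·5000.9/1133.1 = 441.35 %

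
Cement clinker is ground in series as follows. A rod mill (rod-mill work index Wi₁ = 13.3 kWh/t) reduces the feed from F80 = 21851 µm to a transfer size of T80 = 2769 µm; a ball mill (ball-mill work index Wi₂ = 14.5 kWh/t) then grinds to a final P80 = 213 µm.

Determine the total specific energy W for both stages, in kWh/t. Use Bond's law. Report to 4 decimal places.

W = 8.8075 kWh/t

Bond: W = 10·Wi·(1/√P80 − 1/√F80)
Stage 1 (21851→2769 µm, Wi₁=13.3): W₁ = 10·13.3·(0.019004 − 0.006765) = 1.6278 kWh/t
Stage 2 (2769→213 µm, Wi₂=14.5): W₂ = 10·14.5·(0.068519 − 0.019004) = 7.1797 kWh/t
W = W₁ + W₂ = 1.6278 + 7.1797 = 8.8075 kWh/t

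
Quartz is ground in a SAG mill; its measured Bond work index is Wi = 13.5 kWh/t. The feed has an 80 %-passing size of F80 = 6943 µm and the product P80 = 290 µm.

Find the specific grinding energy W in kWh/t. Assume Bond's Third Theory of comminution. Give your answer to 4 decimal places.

W = 6.3073 kWh/t

W_Bond = 10·Wi·(1/√P₈₀ − 1/√F₈₀)
1/√290 = 0.058722;  1/√6943 = 0.012001
W = 10·13.5·(0.058722 − 0.012001) = 6.3073 kWh/t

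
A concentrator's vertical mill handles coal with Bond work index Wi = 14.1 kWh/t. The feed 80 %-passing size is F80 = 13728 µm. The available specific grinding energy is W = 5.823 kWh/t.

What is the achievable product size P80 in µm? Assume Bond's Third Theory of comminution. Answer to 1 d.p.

W = 10 Wi / √P80 − 10 Wi / √F80
1/√P80 = 1/√F80 + W/(10·Wi)
  = 5.8230/(10·14.1) + 1/√13728 = 0.041298 + 0.008535 = 0.049833
P80 = (1/0.049833)² = 20.0671² = 402.69 µm

P80 = 402.7 µm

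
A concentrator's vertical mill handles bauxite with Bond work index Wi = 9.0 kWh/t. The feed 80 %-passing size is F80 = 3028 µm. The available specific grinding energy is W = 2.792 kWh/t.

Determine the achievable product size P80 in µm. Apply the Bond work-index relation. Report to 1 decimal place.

W = 10 Wi (P80^-0.5 − F80^-0.5)
1/√P80 = 1/√F80 + W/(10·Wi)
  = 2.7920/(10·9.0) + 1/√3028 = 0.031022 + 0.018173 = 0.049195
P80 = (1/0.049195)² = 20.3273² = 413.20 µm

P80 = 413.2 µm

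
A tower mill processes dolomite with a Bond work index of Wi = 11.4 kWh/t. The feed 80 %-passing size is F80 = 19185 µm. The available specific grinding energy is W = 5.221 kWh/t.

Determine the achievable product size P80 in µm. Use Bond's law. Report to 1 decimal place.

W = 10·Wi·[P80^(−½) − F80^(−½)]
⇒ 1/√P80 = W/(10 Wi) + 1/√F80
  = 5.2210/(10·11.4) + 1/√19185 = 0.045798 + 0.007220 = 0.053018
P80 = (1/0.053018)² = 18.8615² = 355.76 µm

P80 = 355.8 µm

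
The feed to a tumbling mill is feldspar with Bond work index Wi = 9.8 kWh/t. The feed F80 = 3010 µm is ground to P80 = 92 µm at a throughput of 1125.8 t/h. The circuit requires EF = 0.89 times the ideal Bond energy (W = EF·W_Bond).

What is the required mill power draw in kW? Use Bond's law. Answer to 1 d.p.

W = 10 Wi / √P80 − 10 Wi / √F80
W = 10·9.8·(1/√92 − 1/√3010) = 10·9.8·(0.086030) = 8.4310 kWh/t
Apply correction: 8.4310 × 0.89 = 7.5035 kWh/t
Mill draw = 7.5035 × 1125.8 = 8447.5 kW

P = 8447.5 kW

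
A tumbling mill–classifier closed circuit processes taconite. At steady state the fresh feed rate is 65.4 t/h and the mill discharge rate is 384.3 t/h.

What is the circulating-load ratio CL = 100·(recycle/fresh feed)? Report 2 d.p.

Discharge = new feed + return, hence
R = M − F = 384.3 − 65.4 = 318.9 t/h
CL = 100·R/F = 100·318.9/65.4 = 487.61 %

CL = 487.61 %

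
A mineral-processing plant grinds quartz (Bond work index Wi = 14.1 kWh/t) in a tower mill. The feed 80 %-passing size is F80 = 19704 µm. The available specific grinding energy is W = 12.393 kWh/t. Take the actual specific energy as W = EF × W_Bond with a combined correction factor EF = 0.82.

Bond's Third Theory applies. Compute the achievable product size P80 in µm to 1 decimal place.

P80 = 76.5 µm

W = 10 Wi (1/√P80 − 1/√F80)  [Bond]
W_Bond = W / EF = 12.393 / 0.82 = 15.1134 kWh/t
⇒ 1/√P80 = W_Bond/(10·Wi) + 1/√F80
  = 15.1134/(10·14.1) + 1/√19704 = 0.107187 + 0.007124 = 0.114311
P80 = (1/0.114311)² = 8.7480² = 76.53 µm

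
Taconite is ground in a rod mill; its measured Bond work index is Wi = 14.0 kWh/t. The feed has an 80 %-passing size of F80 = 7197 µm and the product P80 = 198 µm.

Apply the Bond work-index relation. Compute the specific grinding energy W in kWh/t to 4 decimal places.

W = 10 Wi (1/√P80 − 1/√F80)  [Bond]
1/√198 = 0.071067;  1/√7197 = 0.011788
W = 10·14.0·(0.071067 − 0.011788) = 8.2991 kWh/t

W = 8.2991 kWh/t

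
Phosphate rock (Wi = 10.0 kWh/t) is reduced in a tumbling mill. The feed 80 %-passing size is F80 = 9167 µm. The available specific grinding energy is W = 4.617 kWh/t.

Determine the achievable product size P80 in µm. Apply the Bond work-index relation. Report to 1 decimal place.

W = 10·Wi·[P80^(−½) − F80^(−½)]
P80^(−½) = W/(10 Wi) + F80^(−½)
  = 4.6170/(10·10.0) + 1/√9167 = 0.046170 + 0.010444 = 0.056614
P80 = (1/0.056614)² = 17.6633² = 311.99 µm

P80 = 312.0 µm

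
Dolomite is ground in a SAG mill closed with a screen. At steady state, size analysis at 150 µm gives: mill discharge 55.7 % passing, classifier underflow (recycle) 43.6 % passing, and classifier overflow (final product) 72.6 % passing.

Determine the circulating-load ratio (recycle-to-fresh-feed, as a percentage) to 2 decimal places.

CL = 139.67 %

Mass balance on the −150 µm fraction:
d + r·d = r·u + o → r(d−u) = o−d
r = (72.6 − 55.7)/(55.7 − 43.6) = 16.9/12.1 = 1.3967
CL = 100·r = 139.67 %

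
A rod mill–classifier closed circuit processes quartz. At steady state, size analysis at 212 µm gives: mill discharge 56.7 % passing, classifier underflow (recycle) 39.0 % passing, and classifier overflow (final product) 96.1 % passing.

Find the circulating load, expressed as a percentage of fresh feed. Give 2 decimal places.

Classifier node, passing 212 µm:
(1+r)·d = r·u + o ⇒ r = (o−d)/(d−u)
r = (96.1 − 56.7)/(56.7 − 39.0) = 39.4/17.7 = 2.2260
CL = 100·r = 222.60 %

CL = 222.60 %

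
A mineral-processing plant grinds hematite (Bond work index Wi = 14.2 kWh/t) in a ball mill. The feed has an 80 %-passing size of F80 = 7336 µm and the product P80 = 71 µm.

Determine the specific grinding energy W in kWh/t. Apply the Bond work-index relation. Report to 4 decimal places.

W = 15.1944 kWh/t

W_Bond = 10·Wi·(1/√P₈₀ − 1/√F₈₀)
1/√71 = 0.118678;  1/√7336 = 0.011675
W = 10·14.2·(0.118678 − 0.011675) = 15.1944 kWh/t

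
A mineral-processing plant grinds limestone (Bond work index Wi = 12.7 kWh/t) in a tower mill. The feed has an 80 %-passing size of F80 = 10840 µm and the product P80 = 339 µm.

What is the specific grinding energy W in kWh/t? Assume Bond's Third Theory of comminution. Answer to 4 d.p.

W = 5.6779 kWh/t

Bond:  W = 10 Wi (1/√P − 1/√F)
1/√339 = 0.054313;  1/√10840 = 0.009605
W = 10·12.7·(0.054313 − 0.009605) = 5.6779 kWh/t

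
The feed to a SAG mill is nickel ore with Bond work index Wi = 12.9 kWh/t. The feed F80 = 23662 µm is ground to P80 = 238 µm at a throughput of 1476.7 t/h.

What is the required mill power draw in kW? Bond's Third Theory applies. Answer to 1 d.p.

W_Bond = 10·Wi·(1/√P₈₀ − 1/√F₈₀)
W = 10·12.9·(1/√238 − 1/√23662) = 10·12.9·(0.058319) = 7.5232 kWh/t
Power = W × throughput = 7.5232 kWh/t × 1476.7 t/h = 11109.5 kW

P = 11109.5 kW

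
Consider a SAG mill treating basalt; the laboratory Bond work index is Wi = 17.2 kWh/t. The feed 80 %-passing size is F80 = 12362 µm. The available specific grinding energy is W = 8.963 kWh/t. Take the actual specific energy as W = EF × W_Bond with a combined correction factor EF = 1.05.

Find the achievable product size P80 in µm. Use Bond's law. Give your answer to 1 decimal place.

W = 10 Wi (P80^-0.5 − F80^-0.5)
W_Bond = W / EF = 8.963 / 1.05 = 8.5362 kWh/t
P80^-0.5 = F80^-0.5 + W_Bond/(10 Wi)
  = 8.5362/(10·17.2) + 1/√12362 = 0.049629 + 0.008994 = 0.058623
P80 = (1/0.058623)² = 17.0581² = 290.98 µm

P80 = 291.0 µm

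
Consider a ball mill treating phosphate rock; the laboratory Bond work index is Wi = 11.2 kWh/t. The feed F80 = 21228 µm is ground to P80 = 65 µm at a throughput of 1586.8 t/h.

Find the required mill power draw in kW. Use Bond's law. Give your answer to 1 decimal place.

P = 20823.9 kW

W = 10 Wi (1/√P80 − 1/√F80)  [Bond]
W = 10·11.2·(1/√65 − 1/√21228) = 10·11.2·(0.117171) = 13.1232 kWh/t
Power = W × throughput = 13.1232 kWh/t × 1586.8 t/h = 20823.9 kW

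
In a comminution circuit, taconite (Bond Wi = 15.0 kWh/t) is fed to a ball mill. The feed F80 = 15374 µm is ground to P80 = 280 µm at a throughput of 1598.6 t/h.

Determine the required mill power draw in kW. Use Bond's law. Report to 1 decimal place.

P = 12396.3 kW

W = 10 Wi (1/√P80 − 1/√F80)  [Bond]
W = 10·15.0·(1/√280 − 1/√15374) = 10·15.0·(0.051696) = 7.7545 kWh/t
Mill draw = 7.7545 × 1598.6 = 12396.3 kW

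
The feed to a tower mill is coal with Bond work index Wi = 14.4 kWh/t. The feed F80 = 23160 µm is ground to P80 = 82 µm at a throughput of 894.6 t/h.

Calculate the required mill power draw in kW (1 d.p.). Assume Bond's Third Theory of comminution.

W = 10 Wi / √P80 − 10 Wi / √F80
W = 10·14.4·(1/√82 − 1/√23160) = 10·14.4·(0.103861) = 14.9559 kWh/t
P_mill = W·ṁ = 14.9559·894.6 = 13379.6 kW

P = 13379.6 kW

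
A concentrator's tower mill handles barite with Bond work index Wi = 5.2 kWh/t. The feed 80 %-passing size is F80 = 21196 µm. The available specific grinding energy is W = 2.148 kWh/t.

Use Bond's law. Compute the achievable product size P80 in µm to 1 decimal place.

Bond:  W = 10 Wi (1/√P − 1/√F)
1/√P80 = 1/√F80 + W/(10·Wi)
  = 2.1480/(10·5.2) + 1/√21196 = 0.041308 + 0.006869 = 0.048176
P80 = (1/0.048176)² = 20.7571² = 430.86 µm

P80 = 430.9 µm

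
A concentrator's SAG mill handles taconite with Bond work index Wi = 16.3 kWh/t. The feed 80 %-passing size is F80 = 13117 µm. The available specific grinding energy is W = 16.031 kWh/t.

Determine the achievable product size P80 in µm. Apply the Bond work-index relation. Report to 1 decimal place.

W = 10 Wi (P80^-0.5 − F80^-0.5)
⇒ 1/√P80 = W/(10 Wi) + 1/√F80
  = 16.0310/(10·16.3) + 1/√13117 = 0.098350 + 0.008731 = 0.107081
P80 = (1/0.107081)² = 9.3387² = 87.21 µm

P80 = 87.2 µm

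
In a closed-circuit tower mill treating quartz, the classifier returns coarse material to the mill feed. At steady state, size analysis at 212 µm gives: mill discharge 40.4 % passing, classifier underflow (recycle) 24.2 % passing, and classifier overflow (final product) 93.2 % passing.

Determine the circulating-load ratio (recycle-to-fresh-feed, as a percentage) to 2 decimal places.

Let r = R/F. Size balance at 212 µm:
r = (o − d)/(d − u)
r = (93.2 − 40.4)/(40.4 − 24.2) = 52.8/16.2 = 3.2593
CL = 100·r = 325.93 %

CL = 325.93 %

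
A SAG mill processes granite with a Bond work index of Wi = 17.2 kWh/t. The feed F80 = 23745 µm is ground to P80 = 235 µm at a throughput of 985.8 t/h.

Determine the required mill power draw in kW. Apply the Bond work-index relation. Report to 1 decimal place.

P = 9960.4 kW

W = 10·Wi·(P80^(-½) − F80^(-½))
W = 10·17.2·(1/√235 − 1/√23745) = 10·17.2·(0.058743) = 10.1038 kWh/t
Mill draw = 10.1038 × 985.8 = 9960.4 kW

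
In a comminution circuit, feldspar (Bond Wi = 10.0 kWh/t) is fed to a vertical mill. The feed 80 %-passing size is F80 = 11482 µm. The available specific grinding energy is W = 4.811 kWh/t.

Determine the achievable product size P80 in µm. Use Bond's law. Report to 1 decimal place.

P80 = 303.1 µm

W = 10·Wi·(P80^(-½) − F80^(-½))
P80^(−½) = W/(10 Wi) + F80^(−½)
  = 4.8110/(10·10.0) + 1/√11482 = 0.048110 + 0.009332 = 0.057442
P80 = (1/0.057442)² = 17.4088² = 303.06 µm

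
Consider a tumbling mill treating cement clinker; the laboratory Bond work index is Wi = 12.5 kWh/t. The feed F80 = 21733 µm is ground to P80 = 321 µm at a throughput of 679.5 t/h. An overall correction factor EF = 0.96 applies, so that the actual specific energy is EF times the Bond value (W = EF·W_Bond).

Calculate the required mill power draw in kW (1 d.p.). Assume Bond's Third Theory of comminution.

Bond: W = 10·Wi·(1/√P80 − 1/√F80)
W = 10·12.5·(1/√321 − 1/√21733) = 10·12.5·(0.049031) = 6.1289 kWh/t
W_actual = 0.96 × 6.1289 = 5.8838 kWh/t
P = W·T = 5.8838·679.5 = 3998.0 kW

P = 3998.0 kW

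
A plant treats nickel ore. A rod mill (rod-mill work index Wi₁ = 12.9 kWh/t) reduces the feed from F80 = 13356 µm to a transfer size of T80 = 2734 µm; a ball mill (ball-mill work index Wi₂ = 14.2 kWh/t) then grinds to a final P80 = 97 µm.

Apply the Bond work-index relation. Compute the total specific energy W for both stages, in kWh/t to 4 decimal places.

Bond:  W = 10 Wi (1/√P − 1/√F)
Stage 1 (13356→2734 µm, Wi₁=12.9): W₁ = 10·12.9·(0.019125 − 0.008653) = 1.3509 kWh/t
Stage 2 (2734→97 µm, Wi₂=14.2): W₂ = 10·14.2·(0.101535 − 0.019125) = 11.7022 kWh/t
W = W₁ + W₂ = 1.3509 + 11.7022 = 13.0531 kWh/t

W = 13.0531 kWh/t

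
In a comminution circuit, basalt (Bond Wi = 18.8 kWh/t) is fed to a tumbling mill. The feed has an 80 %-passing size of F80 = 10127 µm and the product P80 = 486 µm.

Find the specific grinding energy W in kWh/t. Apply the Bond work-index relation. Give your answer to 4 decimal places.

W = 6.6597 kWh/t

Bond:  W = 10 Wi (1/√P − 1/√F)
1/√486 = 0.045361;  1/√10127 = 0.009937
W = 10·18.8·(0.045361 − 0.009937) = 6.6597 kWh/t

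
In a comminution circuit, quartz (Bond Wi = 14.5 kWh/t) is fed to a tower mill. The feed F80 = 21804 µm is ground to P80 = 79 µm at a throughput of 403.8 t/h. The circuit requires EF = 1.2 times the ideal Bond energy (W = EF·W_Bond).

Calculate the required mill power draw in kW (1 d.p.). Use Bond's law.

W_Bond = 10·Wi·(1/√P₈₀ − 1/√F₈₀)
W = 10·14.5·(1/√79 − 1/√21804) = 10·14.5·(0.105737) = 15.3318 kWh/t
W_actual = 1.2 × 15.3318 = 18.3982 kWh/t
P = W·T = 18.3982·403.8 = 7429.2 kW

P = 7429.2 kW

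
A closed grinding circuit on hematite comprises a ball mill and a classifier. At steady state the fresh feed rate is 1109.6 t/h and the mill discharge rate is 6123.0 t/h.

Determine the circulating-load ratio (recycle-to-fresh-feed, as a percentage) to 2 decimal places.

Steady state: M = F + R.
R = M − F = 6123.0 − 1109.6 = 5013.4 t/h
CL = 100·R/F = 100·5013.4/1109.6 = 451.82 %

CL = 451.82 %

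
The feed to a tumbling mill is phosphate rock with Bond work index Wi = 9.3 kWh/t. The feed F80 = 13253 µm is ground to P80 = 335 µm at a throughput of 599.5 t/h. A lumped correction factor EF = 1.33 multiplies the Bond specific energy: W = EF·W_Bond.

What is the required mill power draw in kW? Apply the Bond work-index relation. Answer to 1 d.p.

W = 10 Wi (P80^-0.5 − F80^-0.5)
W = 10·9.3·(1/√335 − 1/√13253) = 10·9.3·(0.045949) = 4.2733 kWh/t
W_actual = 1.33 × 4.2733 = 5.6835 kWh/t
P = W·T = 5.6835·599.5 = 3407.2 kW

P = 3407.2 kW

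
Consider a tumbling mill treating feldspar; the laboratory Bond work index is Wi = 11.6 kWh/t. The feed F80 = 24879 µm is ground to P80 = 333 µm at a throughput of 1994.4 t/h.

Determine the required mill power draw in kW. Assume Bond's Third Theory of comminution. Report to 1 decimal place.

P = 11211.2 kW

W_Bond = 10·Wi·(1/√P₈₀ − 1/√F₈₀)
W = 10·11.6·(1/√333 − 1/√24879) = 10·11.6·(0.048460) = 5.6213 kWh/t
P = W·T = 5.6213·1994.4 = 11211.2 kW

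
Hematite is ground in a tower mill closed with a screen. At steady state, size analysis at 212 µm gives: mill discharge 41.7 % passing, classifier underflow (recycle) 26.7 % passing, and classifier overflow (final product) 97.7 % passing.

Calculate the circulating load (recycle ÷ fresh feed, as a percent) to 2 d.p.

CL = 373.33 %

Let r = R/F. Size balance at 212 µm:
(1+r)·d = r·u + o ⇒ r = (o−d)/(d−u)
r = (97.7 − 41.7)/(41.7 − 26.7) = 56.0/15.0 = 3.7333
CL = 100·r = 373.33 %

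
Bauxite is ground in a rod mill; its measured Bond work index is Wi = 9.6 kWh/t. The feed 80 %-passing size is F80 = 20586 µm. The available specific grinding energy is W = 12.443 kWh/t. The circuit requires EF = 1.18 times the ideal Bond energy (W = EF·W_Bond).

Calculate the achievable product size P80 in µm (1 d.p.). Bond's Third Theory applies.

Bond: W = 10·Wi·(1/√P80 − 1/√F80)
W_Bond = W / EF = 12.443 / 1.18 = 10.5449 kWh/t
1/√P80 = 1/√F80 + W_Bond/(10·Wi)
  = 10.5449/(10·9.6) + 1/√20586 = 0.109843 + 0.006970 = 0.116813
P80 = (1/0.116813)² = 8.5607² = 73.29 µm

P80 = 73.3 µm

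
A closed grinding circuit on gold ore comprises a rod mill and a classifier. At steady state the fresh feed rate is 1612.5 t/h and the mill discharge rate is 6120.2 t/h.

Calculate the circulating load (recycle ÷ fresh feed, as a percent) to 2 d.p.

Steady state: M = F + R.
R = M − F = 6120.2 − 1612.5 = 4507.7 t/h
CL = 100·R/F = 100·4507.7/1612.5 = 279.55 %

CL = 279.55 %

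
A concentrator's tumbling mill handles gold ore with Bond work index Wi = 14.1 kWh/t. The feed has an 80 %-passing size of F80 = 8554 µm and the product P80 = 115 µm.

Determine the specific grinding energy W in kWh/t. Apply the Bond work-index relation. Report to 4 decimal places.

Bond:  W = 10 Wi (1/√P − 1/√F)
1/√115 = 0.093250;  1/√8554 = 0.010812
W = 10·14.1·(0.093250 − 0.010812) = 11.6238 kWh/t

W = 11.6238 kWh/t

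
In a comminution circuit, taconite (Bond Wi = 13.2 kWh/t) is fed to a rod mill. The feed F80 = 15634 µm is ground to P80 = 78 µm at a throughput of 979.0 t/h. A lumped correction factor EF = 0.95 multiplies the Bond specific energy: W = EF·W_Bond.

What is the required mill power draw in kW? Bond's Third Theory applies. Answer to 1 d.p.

W = 10·Wi·(P80^(-½) − F80^(-½))
W = 10·13.2·(1/√78 − 1/√15634) = 10·13.2·(0.105230) = 13.8904 kWh/t
W_actual = 0.95 × 13.8904 = 13.1958 kWh/t
P = W·T = 13.1958·979.0 = 12918.7 kW

P = 12918.7 kW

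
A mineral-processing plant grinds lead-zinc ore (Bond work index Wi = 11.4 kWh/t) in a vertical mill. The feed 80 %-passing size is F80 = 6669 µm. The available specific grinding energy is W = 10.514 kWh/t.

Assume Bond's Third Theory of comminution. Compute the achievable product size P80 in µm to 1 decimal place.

Bond:  W = 10 Wi (1/√P − 1/√F)
P80^-0.5 = F80^-0.5 + W/(10 Wi)
  = 10.5140/(10·11.4) + 1/√6669 = 0.092228 + 0.012245 = 0.104473
P80 = (1/0.104473)² = 9.5718² = 91.62 µm

P80 = 91.6 µm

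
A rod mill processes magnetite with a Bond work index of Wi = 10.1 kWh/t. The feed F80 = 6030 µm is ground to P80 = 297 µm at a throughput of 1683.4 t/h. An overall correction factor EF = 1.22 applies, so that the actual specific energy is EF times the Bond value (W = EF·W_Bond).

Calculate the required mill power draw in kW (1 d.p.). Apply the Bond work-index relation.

W = 10·Wi·(P80^(-½) − F80^(-½))
W = 10·10.1·(1/√297 − 1/√6030) = 10·10.1·(0.045148) = 4.5600 kWh/t
With EF = 1.22: W = 4.5600·1.22 = 5.5631 kWh/t
Power = W × throughput = 5.5631 kWh/t × 1683.4 t/h = 9365.0 kW

P = 9365.0 kW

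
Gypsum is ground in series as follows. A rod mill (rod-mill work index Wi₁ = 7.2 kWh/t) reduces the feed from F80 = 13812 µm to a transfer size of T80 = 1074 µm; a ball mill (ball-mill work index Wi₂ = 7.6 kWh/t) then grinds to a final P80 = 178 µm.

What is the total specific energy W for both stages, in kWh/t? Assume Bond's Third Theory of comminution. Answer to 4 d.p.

W = 4.9617 kWh/t

W = 10 Wi (P80^-0.5 − F80^-0.5)
Stage 1 (13812→1074 µm, Wi₁=7.2): W₁ = 10·7.2·(0.030514 − 0.008509) = 1.5844 kWh/t
Stage 2 (1074→178 µm, Wi₂=7.6): W₂ = 10·7.6·(0.074953 − 0.030514) = 3.3774 kWh/t
W = W₁ + W₂ = 1.5844 + 3.3774 = 4.9617 kWh/t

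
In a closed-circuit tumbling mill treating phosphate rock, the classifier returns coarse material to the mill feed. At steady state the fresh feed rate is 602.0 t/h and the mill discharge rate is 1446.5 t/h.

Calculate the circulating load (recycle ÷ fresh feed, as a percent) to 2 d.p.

CL = 140.28 %

Mill node: discharge = fresh + recycle.
R = M − F = 1446.5 − 602.0 = 844.5 t/h
CL = 100·R/F = 100·844.5/602.0 = 140.28 %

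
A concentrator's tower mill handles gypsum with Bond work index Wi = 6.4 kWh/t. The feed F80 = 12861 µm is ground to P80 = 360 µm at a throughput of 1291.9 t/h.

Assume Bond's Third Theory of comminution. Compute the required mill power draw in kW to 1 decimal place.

P = 3628.6 kW

W = 10 Wi (1/√P80 − 1/√F80)  [Bond]
W = 10·6.4·(1/√360 − 1/√12861) = 10·6.4·(0.043887) = 2.8088 kWh/t
Mill draw = 2.8088 × 1291.9 = 3628.6 kW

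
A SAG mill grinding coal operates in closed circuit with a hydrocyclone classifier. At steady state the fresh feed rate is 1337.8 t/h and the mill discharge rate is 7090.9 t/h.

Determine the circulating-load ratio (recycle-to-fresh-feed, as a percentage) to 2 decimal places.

Mill node: discharge = fresh + recycle.
R = M − F = 7090.9 − 1337.8 = 5753.1 t/h
CL = 100·R/F = 100·5753.1/1337.8 = 430.04 %

CL = 430.04 %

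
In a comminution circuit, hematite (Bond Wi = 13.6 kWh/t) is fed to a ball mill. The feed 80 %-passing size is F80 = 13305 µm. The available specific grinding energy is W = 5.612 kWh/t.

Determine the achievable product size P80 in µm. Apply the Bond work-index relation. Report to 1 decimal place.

Bond: W = 10·Wi·(1/√P80 − 1/√F80)
1/√P80 = 1/√F80 + W/(10·Wi)
  = 5.6120/(10·13.6) + 1/√13305 = 0.041265 + 0.008669 = 0.049934
P80 = (1/0.049934)² = 20.0264² = 401.06 µm

P80 = 401.1 µm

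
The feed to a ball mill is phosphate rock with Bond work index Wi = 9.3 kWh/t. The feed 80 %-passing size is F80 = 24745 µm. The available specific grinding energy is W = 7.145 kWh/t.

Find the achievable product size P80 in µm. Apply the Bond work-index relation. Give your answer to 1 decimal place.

Bond:  W = 10 Wi (1/√P − 1/√F)
⇒ 1/√P80 = W/(10·Wi) + 1/√F80
  = 7.1450/(10·9.3) + 1/√24745 = 0.076828 + 0.006357 = 0.083185
P80 = (1/0.083185)² = 12.0214² = 144.51 µm

P80 = 144.5 µm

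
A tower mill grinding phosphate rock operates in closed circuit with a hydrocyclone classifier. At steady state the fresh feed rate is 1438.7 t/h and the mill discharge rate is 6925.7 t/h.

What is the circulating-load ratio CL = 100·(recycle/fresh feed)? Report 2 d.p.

M = F + R at steady state, so:
R = M − F = 6925.7 − 1438.7 = 5487.0 t/h
CL = 100·R/F = 100·5487.0/1438.7 = 381.39 %

CL = 381.39 %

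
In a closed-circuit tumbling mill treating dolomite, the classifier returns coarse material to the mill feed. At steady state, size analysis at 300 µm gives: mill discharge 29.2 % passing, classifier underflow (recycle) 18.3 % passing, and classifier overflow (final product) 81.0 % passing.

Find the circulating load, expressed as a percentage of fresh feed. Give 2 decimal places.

CL = 475.23 %

Classifier node, passing 300 µm:
(1+r)·d = r·u + o ⇒ r = (o−d)/(d−u)
r = (81.0 − 29.2)/(29.2 − 18.3) = 51.8/10.9 = 4.7523
CL = 100·r = 475.23 %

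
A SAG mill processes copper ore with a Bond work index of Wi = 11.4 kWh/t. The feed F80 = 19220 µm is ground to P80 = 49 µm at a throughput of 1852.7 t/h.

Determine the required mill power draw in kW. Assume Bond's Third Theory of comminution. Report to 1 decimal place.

W = 10 Wi / √P80 − 10 Wi / √F80
W = 10·11.4·(1/√49 − 1/√19220) = 10·11.4·(0.135644) = 15.4634 kWh/t
Mill draw = 15.4634 × 1852.7 = 28649.1 kW

P = 28649.1 kW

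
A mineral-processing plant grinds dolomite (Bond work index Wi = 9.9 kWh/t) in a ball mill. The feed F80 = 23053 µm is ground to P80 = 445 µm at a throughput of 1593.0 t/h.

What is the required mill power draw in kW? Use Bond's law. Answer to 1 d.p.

P = 6437.3 kW

Bond:  W = 10 Wi (1/√P − 1/√F)
W = 10·9.9·(1/√445 − 1/√23053) = 10·9.9·(0.040818) = 4.0410 kWh/t
P_mill = W·ṁ = 4.0410·1593.0 = 6437.3 kW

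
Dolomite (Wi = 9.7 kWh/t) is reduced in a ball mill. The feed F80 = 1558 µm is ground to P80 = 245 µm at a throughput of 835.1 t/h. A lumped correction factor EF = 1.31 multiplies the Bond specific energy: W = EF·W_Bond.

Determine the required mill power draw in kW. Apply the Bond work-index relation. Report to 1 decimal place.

P = 4091.1 kW

W = 10 Wi / √P80 − 10 Wi / √F80
W = 10·9.7·(1/√245 − 1/√1558) = 10·9.7·(0.038553) = 3.7396 kWh/t
W_actual = 1.31 × 3.7396 = 4.8989 kWh/t
P = W·T = 4.8989·835.1 = 4091.1 kW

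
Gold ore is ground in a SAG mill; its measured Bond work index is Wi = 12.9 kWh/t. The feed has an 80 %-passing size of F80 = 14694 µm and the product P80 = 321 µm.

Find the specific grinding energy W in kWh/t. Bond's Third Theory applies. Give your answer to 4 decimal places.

W = 6.1359 kWh/t

W = 10 Wi (P80^-0.5 − F80^-0.5)
1/√321 = 0.055815;  1/√14694 = 0.008250
W = 10·12.9·(0.055815 − 0.008250) = 6.1359 kWh/t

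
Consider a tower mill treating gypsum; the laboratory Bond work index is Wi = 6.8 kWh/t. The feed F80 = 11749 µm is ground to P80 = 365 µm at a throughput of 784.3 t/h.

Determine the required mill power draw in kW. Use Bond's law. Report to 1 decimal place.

P = 2299.5 kW

Bond: W = 10·Wi·(1/√P80 − 1/√F80)
W = 10·6.8·(1/√365 − 1/√11749) = 10·6.8·(0.043117) = 2.9319 kWh/t
P_mill = W·ṁ = 2.9319·784.3 = 2299.5 kW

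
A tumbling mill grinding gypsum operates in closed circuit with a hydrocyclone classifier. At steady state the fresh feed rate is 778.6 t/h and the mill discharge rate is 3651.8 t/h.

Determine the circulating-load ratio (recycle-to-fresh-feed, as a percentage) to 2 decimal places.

Mill node: discharge = fresh + recycle.
R = M − F = 3651.8 − 778.6 = 2873.2 t/h
CL = 100·R/F = 100·2873.2/778.6 = 369.02 %

CL = 369.02 %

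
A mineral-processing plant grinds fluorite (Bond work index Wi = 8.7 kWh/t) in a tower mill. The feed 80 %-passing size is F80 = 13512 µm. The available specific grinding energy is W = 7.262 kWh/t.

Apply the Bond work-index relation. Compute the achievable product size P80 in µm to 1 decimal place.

W = 10·Wi·(P80^(-½) − F80^(-½))
P80^(−½) = W/(10 Wi) + F80^(−½)
  = 7.2620/(10·8.7) + 1/√13512 = 0.083471 + 0.008603 = 0.092074
P80 = (1/0.092074)² = 10.8608² = 117.96 µm

P80 = 118.0 µm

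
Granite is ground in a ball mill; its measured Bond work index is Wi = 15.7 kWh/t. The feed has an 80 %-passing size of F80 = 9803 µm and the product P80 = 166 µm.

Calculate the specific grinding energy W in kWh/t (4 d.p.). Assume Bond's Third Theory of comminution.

W = 10.5999 kWh/t

W = 10·Wi·[P80^(−½) − F80^(−½)]
1/√166 = 0.077615;  1/√9803 = 0.010100
W = 10·15.7·(0.077615 − 0.010100) = 10.5999 kWh/t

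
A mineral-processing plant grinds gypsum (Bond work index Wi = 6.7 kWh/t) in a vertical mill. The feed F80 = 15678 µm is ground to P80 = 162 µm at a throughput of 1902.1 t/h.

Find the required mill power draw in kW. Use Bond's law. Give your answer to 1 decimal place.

P = 8994.9 kW

W_Bond = 10·Wi·(1/√P₈₀ − 1/√F₈₀)
W = 10·6.7·(1/√162 − 1/√15678) = 10·6.7·(0.070581) = 4.7289 kWh/t
Mill draw = 4.7289 × 1902.1 = 8994.9 kW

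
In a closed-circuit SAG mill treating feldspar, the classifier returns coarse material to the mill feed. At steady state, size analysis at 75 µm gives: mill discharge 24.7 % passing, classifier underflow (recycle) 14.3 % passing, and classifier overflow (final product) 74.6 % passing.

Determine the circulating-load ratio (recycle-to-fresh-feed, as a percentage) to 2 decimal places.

CL = 479.81 %

Mass balance on the −75 µm fraction:
d + r·d = r·u + o → r(d−u) = o−d
r = (74.6 − 24.7)/(24.7 − 14.3) = 49.9/10.4 = 4.7981
CL = 100·r = 479.81 %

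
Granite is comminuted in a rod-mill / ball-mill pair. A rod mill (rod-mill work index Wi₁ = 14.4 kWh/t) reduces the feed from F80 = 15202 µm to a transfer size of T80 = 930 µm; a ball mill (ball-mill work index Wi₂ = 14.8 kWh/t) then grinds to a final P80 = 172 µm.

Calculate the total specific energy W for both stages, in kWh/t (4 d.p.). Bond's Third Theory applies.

W = 10·Wi·(P80^(-½) − F80^(-½))
Stage 1 (15202→930 µm, Wi₁=14.4): W₁ = 10·14.4·(0.032791 − 0.008111) = 3.5540 kWh/t
Stage 2 (930→172 µm, Wi₂=14.8): W₂ = 10·14.8·(0.076249 − 0.032791) = 6.4318 kWh/t
W = W₁ + W₂ = 3.5540 + 6.4318 = 9.9858 kWh/t

W = 9.9858 kWh/t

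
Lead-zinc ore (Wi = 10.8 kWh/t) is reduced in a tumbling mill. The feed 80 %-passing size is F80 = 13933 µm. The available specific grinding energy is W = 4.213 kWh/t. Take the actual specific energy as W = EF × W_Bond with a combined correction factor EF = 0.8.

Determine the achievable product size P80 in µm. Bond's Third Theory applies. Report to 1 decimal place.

W = 10·Wi·(P80^(-½) − F80^(-½))
W_Bond = W / EF = 4.213 / 0.8 = 5.2662 kWh/t
⇒ 1/√P80 = W_Bond/(10 Wi) + 1/√F80
  = 5.2662/(10·10.8) + 1/√13933 = 0.048762 + 0.008472 = 0.057233
P80 = (1/0.057233)² = 17.4723² = 305.28 µm

P80 = 305.3 µm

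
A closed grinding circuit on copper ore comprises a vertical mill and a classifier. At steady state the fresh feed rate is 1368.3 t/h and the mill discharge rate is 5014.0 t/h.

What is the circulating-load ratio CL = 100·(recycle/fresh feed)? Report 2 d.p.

CL = 266.44 %

Mill node: discharge = fresh + recycle.
R = M − F = 5014.0 − 1368.3 = 3645.7 t/h
CL = 100·R/F = 100·3645.7/1368.3 = 266.44 %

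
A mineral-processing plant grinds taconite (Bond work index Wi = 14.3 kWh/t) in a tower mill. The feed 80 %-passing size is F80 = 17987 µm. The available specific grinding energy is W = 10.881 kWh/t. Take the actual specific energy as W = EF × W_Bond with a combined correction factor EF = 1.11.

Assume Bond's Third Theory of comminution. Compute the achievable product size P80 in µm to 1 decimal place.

W = 10·Wi·(P80^(-½) − F80^(-½))
W_Bond = W / EF = 10.881 / 1.11 = 9.8027 kWh/t
1/√P80 = 1/√F80 + W_Bond/(10·Wi)
  = 9.8027/(10·14.3) + 1/√17987 = 0.068550 + 0.007456 = 0.076007
P80 = (1/0.076007)² = 13.1567² = 173.10 µm

P80 = 173.1 µm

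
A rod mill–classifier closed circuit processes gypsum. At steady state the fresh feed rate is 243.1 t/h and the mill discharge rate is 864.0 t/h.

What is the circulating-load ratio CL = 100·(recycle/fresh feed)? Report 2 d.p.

M = F + R at steady state, so:
R = M − F = 864.0 − 243.1 = 620.9 t/h
CL = 100·R/F = 100·620.9/243.1 = 255.41 %

CL = 255.41 %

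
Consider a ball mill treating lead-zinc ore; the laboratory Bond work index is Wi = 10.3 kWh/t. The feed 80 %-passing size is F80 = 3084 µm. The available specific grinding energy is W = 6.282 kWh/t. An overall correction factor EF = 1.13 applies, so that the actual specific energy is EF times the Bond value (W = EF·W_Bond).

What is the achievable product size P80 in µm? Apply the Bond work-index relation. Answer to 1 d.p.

W_Bond = 10·Wi·(1/√P₈₀ − 1/√F₈₀)
W_Bond = W / EF = 6.282 / 1.13 = 5.5593 kWh/t
⇒ 1/√P80 = W_Bond/(10·Wi) + 1/√F80
  = 5.5593/(10·10.3) + 1/√3084 = 0.053974 + 0.018007 = 0.071981
P80 = (1/0.071981)² = 13.8926² = 193.00 µm

P80 = 193.0 µm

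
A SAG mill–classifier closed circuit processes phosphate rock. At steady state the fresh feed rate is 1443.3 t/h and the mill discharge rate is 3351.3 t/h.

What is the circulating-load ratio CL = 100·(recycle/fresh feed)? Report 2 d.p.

M = F + R at steady state, so:
R = M − F = 3351.3 − 1443.3 = 1908.0 t/h
CL = 100·R/F = 100·1908.0/1443.3 = 132.20 %

CL = 132.20 %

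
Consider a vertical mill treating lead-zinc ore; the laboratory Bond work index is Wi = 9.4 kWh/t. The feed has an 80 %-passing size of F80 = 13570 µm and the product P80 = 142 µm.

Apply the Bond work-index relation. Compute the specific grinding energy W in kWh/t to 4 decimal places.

Bond: W = 10·Wi·(1/√P80 − 1/√F80)
1/√142 = 0.083918;  1/√13570 = 0.008584
W = 10·9.4·(0.083918 − 0.008584) = 7.0814 kWh/t

W = 7.0814 kWh/t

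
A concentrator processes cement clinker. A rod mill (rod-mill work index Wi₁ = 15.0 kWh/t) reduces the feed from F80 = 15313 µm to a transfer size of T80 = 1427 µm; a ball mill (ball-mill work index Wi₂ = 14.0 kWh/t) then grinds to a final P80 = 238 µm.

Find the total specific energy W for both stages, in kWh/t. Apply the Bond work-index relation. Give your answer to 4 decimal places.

W = 8.1274 kWh/t

W = 10·Wi·[P80^(−½) − F80^(−½)]
Stage 1 (15313→1427 µm, Wi₁=15.0): W₁ = 10·15.0·(0.026472 − 0.008081) = 2.7586 kWh/t
Stage 2 (1427→238 µm, Wi₂=14.0): W₂ = 10·14.0·(0.064820 − 0.026472) = 5.3688 kWh/t
W = W₁ + W₂ = 2.7586 + 5.3688 = 8.1274 kWh/t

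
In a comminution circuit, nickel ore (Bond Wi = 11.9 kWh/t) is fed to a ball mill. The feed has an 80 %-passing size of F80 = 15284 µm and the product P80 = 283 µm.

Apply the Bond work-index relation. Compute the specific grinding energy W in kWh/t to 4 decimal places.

W = 10·Wi·(P80^(-½) − F80^(-½))
1/√283 = 0.059444;  1/√15284 = 0.008089
W = 10·11.9·(0.059444 − 0.008089) = 6.1113 kWh/t

W = 6.1113 kWh/t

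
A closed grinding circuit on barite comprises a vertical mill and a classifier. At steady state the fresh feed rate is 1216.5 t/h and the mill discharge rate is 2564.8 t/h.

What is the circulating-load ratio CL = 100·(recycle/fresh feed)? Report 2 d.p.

Steady state: M = F + R.
R = M − F = 2564.8 − 1216.5 = 1348.3 t/h
CL = 100·R/F = 100·1348.3/1216.5 = 110.83 %

CL = 110.83 %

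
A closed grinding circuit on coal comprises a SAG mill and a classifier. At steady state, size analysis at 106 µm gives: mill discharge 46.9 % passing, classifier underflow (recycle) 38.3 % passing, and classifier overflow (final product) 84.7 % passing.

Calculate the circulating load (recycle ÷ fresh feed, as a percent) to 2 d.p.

Balance %-passing 106 µm (r = R/F):
Fd + Rd = Ru + Fo ⇒ R/F = (o−d)/(d−u)
r = (84.7 − 46.9)/(46.9 − 38.3) = 37.8/8.6 = 4.3953
CL = 100·r = 439.53 %

CL = 439.53 %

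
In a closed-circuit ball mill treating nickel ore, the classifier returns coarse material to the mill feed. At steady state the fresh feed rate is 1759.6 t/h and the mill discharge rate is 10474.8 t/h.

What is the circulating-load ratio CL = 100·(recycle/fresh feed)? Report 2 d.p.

CL = 495.29 %

M = F + R at steady state, so:
R = M − F = 10474.8 − 1759.6 = 8715.2 t/h
CL = 100·R/F = 100·8715.2/1759.6 = 495.29 %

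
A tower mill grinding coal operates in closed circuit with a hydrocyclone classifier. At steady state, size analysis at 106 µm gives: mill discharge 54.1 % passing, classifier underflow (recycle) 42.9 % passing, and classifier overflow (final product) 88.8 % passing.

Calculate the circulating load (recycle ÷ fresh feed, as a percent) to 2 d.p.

CL = 309.82 %

Balance %-passing 106 µm (r = R/F):
r = (o − d)/(d − u)
r = (88.8 − 54.1)/(54.1 − 42.9) = 34.7/11.2 = 3.0982
CL = 100·r = 309.82 %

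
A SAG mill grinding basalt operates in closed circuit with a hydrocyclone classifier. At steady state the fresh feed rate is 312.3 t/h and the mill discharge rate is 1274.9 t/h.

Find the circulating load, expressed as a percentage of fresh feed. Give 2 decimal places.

Steady state: M = F + R.
R = M − F = 1274.9 − 312.3 = 962.6 t/h
CL = 100·R/F = 100·962.6/312.3 = 308.23 %

CL = 308.23 %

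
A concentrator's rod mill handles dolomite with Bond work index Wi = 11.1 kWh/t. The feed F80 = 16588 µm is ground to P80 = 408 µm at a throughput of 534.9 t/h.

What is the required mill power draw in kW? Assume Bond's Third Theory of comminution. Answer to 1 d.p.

W = 10·Wi·[P80^(−½) − F80^(−½)]
W = 10·11.1·(1/√408 − 1/√16588) = 10·11.1·(0.041743) = 4.6335 kWh/t
P = W·T = 4.6335·534.9 = 2478.4 kW

P = 2478.4 kW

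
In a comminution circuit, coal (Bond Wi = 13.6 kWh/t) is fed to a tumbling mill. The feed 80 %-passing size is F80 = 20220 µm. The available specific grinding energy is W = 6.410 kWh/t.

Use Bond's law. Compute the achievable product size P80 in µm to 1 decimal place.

P80 = 340.9 µm

W = 10 Wi (1/√P80 − 1/√F80)  [Bond]
P80^-0.5 = F80^-0.5 + W/(10 Wi)
  = 6.4100/(10·13.6) + 1/√20220 = 0.047132 + 0.007032 = 0.054165
P80 = (1/0.054165)² = 18.4622² = 340.85 µm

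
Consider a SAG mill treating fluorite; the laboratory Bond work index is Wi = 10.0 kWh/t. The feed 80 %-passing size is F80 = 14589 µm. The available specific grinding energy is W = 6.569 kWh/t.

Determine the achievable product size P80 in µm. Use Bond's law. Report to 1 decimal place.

P80 = 182.8 µm

W_Bond = 10·Wi·(1/√P₈₀ − 1/√F₈₀)
P80^(−½) = W/(10 Wi) + F80^(−½)
  = 6.5690/(10·10.0) + 1/√14589 = 0.065690 + 0.008279 = 0.073969
P80 = (1/0.073969)² = 13.5191² = 182.77 µm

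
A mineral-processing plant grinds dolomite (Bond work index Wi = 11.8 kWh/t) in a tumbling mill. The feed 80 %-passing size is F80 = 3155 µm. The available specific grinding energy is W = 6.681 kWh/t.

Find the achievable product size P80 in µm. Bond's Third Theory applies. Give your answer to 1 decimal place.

P80 = 180.6 µm

W = 10 Wi / √P80 − 10 Wi / √F80
P80^-0.5 = F80^-0.5 + W/(10 Wi)
  = 6.6810/(10·11.8) + 1/√3155 = 0.056619 + 0.017803 = 0.074422
P80 = (1/0.074422)² = 13.4369² = 180.55 µm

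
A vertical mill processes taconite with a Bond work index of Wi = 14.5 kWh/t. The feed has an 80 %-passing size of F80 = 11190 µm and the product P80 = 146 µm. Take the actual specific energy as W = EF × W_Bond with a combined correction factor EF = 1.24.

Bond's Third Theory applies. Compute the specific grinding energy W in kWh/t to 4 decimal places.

W = 10·Wi·[P80^(−½) − F80^(−½)]
1/√146 = 0.082761;  1/√11190 = 0.009453
W = 10·14.5·(0.082761 − 0.009453) = 10.6296 kWh/t
W_actual = 1.24 × 10.6296 = 13.1806 kWh/t

W = 13.1806 kWh/t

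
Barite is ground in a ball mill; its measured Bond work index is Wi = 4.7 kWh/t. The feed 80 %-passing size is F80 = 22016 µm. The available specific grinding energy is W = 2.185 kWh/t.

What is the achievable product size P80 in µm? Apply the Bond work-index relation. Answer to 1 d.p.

P80 = 352.9 µm

W_Bond = 10·Wi·(1/√P₈₀ − 1/√F₈₀)
1/√P80 = 1/√F80 + W/(10·Wi)
  = 2.1850/(10·4.7) + 1/√22016 = 0.046489 + 0.006740 = 0.053229
P80 = (1/0.053229)² = 18.7868² = 352.94 µm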